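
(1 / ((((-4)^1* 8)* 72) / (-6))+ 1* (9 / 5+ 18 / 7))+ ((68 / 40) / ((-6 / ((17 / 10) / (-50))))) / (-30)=110217533 / 25200000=4.37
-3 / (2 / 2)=-3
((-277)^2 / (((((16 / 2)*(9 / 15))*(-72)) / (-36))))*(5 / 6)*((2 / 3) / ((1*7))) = 1918225 / 3024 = 634.33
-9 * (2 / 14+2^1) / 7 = -135 / 49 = -2.76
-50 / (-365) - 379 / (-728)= 34947 / 53144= 0.66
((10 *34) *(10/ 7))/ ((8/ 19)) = 8075/ 7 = 1153.57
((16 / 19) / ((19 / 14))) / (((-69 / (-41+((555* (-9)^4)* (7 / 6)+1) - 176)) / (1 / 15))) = -105728784 / 41515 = -2546.76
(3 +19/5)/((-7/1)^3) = -34/1715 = -0.02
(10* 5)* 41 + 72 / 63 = 14358 / 7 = 2051.14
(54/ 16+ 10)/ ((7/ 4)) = 107/ 14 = 7.64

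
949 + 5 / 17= 16138 / 17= 949.29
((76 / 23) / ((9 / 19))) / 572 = 361 / 29601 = 0.01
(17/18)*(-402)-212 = -1775/3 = -591.67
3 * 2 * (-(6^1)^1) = -36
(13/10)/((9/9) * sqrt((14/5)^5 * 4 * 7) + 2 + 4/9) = -804375/1218272332 + 1805895 * sqrt(10)/304568083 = 0.02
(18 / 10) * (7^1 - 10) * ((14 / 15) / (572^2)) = -63 / 4089800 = -0.00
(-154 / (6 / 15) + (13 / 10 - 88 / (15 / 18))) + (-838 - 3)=-13303 / 10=-1330.30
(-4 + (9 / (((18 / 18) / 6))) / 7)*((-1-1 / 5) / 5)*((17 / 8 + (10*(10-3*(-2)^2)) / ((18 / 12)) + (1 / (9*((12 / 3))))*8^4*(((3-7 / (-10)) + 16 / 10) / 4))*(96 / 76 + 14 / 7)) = -20245511 / 49875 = -405.93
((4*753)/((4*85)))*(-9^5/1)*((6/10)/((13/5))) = -133391691/1105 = -120716.46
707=707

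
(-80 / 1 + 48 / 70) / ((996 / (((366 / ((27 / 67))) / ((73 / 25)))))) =-28363780 / 1145151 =-24.77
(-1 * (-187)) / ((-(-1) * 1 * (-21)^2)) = 187 / 441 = 0.42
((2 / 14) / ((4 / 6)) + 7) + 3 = 143 / 14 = 10.21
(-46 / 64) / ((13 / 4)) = -23 / 104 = -0.22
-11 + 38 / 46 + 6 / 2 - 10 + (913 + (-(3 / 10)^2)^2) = 206041863 / 230000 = 895.83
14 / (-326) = -7 / 163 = -0.04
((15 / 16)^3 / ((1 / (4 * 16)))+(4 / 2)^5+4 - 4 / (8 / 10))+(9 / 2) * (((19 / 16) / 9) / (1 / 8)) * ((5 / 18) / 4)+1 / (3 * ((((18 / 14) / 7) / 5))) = 160943 / 1728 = 93.14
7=7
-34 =-34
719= 719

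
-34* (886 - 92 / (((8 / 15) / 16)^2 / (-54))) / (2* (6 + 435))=-76025462 / 441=-172393.34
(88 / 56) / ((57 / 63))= 33 / 19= 1.74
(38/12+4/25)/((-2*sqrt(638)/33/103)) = -51397*sqrt(638)/5800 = -223.83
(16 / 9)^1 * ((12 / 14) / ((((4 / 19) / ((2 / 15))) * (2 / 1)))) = 152 / 315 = 0.48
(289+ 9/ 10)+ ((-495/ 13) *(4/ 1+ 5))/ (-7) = 308359/ 910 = 338.86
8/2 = 4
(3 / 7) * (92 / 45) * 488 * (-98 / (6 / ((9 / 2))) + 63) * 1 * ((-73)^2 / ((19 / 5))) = -119625392 / 19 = -6296073.26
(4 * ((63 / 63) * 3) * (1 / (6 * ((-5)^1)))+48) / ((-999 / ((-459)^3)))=852415326 / 185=4607650.41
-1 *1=-1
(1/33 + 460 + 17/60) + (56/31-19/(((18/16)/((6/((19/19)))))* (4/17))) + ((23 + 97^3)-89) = 18672582757/20460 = 912638.45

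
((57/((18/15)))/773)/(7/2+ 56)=95/91987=0.00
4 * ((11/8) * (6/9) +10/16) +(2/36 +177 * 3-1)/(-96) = 1115/1728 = 0.65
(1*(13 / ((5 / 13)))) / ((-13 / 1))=-13 / 5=-2.60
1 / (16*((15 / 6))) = 1 / 40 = 0.02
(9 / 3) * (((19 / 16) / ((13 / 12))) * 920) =39330 / 13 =3025.38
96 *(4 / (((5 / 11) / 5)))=4224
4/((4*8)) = 0.12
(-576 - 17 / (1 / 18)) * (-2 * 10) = 17640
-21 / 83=-0.25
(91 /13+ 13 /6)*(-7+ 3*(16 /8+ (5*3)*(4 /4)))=1210 /3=403.33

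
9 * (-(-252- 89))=3069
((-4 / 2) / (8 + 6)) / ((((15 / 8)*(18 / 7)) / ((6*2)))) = -16 / 45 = -0.36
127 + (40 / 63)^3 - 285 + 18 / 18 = -39193379 / 250047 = -156.74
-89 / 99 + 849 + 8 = 84754 / 99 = 856.10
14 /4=3.50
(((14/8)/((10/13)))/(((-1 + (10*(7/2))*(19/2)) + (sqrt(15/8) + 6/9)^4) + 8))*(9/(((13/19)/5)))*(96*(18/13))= 2419485715938816/42335694714157 -10744113881088*sqrt(30)/42335694714157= 55.76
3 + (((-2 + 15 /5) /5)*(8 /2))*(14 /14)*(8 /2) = 31 /5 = 6.20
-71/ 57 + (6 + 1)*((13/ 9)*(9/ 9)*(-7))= -12316/ 171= -72.02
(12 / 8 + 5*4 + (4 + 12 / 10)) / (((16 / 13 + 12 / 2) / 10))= 3471 / 94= 36.93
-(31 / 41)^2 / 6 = -0.10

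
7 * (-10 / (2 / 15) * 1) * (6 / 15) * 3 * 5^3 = -78750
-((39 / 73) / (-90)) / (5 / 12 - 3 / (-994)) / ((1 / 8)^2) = 827008 / 913595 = 0.91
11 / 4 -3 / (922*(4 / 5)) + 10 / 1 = 47007 / 3688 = 12.75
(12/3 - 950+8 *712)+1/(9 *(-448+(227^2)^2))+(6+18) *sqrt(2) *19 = 5394.88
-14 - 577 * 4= -2322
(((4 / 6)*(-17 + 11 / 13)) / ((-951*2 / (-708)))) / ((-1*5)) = 3304 / 4121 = 0.80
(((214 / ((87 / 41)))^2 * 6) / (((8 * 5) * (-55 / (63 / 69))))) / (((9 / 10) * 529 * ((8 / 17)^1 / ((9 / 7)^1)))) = -327178073 / 2251138340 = -0.15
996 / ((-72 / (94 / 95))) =-3901 / 285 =-13.69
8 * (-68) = -544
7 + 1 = 8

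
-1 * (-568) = 568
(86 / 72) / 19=43 / 684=0.06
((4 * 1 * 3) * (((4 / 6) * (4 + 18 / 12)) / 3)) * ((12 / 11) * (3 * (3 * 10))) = 1440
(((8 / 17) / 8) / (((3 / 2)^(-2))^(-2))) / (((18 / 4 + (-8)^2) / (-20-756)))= -0.13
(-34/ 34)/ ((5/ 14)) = -14/ 5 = -2.80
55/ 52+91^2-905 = 383607/ 52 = 7377.06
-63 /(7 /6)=-54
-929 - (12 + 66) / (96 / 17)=-15085 / 16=-942.81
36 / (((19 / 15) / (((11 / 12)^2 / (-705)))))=-121 / 3572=-0.03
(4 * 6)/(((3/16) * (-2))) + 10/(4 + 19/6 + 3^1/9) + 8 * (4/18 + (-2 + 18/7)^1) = -3548/63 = -56.32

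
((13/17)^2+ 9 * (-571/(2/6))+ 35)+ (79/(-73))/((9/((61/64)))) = -186914381683/12151872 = -15381.53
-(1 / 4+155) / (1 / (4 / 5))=-124.20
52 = 52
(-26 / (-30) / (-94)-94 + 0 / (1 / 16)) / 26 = -132553 / 36660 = -3.62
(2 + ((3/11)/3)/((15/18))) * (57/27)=2204/495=4.45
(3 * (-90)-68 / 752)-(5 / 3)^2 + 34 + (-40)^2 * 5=13131835 / 1692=7761.13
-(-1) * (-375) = -375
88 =88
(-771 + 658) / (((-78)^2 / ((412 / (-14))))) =0.55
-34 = -34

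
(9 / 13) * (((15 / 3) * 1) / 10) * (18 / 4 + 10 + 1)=279 / 52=5.37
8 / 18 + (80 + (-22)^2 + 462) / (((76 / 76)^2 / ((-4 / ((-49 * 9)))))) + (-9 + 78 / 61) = 54589 / 26901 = 2.03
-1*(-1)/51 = 1/51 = 0.02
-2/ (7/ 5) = -1.43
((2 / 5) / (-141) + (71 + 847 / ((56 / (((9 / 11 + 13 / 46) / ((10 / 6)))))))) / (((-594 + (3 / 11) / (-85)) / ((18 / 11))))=-0.22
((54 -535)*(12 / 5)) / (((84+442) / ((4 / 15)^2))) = -15392 / 98625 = -0.16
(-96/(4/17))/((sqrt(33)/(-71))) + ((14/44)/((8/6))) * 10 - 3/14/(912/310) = 54155/23408 + 9656 * sqrt(33)/11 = 5045.00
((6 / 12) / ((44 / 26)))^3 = 2197 / 85184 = 0.03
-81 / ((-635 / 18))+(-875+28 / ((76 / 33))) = -10382488 / 12065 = -860.55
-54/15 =-18/5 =-3.60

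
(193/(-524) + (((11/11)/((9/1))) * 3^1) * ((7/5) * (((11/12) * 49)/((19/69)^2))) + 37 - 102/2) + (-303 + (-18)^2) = 133868751/472910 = 283.07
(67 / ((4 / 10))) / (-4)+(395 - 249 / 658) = 928429 / 2632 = 352.75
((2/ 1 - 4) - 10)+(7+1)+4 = 0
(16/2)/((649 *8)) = 1/649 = 0.00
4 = 4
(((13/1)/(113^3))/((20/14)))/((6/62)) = 0.00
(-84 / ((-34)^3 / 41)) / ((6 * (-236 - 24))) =-287 / 5109520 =-0.00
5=5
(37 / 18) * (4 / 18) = 37 / 81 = 0.46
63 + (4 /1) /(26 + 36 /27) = 2589 /41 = 63.15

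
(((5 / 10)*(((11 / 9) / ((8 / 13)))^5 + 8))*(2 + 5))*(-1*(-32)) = 526935149993 / 120932352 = 4357.27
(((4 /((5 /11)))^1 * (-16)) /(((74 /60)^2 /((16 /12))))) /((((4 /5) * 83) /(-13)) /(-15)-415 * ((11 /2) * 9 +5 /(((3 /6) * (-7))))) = 2306304000 /372789620513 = 0.01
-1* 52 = -52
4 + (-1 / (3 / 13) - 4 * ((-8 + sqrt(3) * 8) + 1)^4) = -8840.21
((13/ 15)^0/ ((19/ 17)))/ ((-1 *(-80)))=17/ 1520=0.01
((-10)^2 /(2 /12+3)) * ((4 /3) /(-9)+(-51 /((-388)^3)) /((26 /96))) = -4.68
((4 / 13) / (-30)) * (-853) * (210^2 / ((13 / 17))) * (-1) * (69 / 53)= -5883345720 / 8957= -656843.33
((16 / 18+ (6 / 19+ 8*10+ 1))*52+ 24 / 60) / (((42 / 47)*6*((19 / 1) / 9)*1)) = 12270901 / 32490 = 377.68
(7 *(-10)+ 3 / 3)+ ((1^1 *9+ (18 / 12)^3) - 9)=-525 / 8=-65.62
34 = 34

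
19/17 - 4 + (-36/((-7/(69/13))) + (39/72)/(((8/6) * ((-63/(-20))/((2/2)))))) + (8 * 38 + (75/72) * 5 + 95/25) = 93994633/278460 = 337.55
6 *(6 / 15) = 2.40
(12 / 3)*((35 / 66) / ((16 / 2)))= 35 / 132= 0.27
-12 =-12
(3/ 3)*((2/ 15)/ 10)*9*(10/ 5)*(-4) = -24/ 25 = -0.96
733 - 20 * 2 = 693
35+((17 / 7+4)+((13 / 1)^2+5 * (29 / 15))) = 220.10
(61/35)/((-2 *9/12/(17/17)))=-122/105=-1.16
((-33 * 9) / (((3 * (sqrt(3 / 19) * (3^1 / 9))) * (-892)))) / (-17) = -99 * sqrt(57) / 15164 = -0.05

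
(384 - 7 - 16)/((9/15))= 1805/3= 601.67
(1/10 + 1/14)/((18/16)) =16/105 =0.15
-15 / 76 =-0.20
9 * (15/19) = 7.11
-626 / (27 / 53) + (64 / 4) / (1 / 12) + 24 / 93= -867598 / 837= -1036.56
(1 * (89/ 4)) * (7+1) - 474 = -296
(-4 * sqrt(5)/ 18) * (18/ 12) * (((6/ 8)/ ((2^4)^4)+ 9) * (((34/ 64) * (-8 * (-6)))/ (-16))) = 40108083 * sqrt(5)/ 8388608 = 10.69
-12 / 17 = -0.71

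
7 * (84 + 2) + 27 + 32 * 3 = 725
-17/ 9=-1.89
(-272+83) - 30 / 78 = -2462 / 13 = -189.38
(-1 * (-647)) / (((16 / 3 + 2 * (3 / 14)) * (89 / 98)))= 1331526 / 10769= 123.64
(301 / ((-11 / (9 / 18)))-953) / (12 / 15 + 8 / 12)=-319005 / 484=-659.10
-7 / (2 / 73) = -511 / 2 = -255.50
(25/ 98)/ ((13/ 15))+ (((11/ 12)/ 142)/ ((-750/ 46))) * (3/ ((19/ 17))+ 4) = 2255970053/ 7733817000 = 0.29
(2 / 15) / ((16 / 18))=3 / 20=0.15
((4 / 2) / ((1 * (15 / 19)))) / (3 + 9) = 19 / 90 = 0.21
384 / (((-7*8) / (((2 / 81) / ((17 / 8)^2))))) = -2048 / 54621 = -0.04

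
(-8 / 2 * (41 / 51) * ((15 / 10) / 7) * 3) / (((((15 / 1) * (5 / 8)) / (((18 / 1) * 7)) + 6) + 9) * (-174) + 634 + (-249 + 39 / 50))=16400 / 17748187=0.00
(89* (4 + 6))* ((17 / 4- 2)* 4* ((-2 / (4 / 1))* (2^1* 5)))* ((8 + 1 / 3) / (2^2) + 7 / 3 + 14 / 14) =-216937.50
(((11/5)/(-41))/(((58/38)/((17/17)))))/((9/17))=-3553/53505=-0.07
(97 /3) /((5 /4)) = 388 /15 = 25.87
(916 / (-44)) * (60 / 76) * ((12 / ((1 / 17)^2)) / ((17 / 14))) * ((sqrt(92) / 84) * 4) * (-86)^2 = -6910230720 * sqrt(23) / 209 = -158566039.81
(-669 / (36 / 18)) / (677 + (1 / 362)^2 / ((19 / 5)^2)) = -5274717566 / 10675586831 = -0.49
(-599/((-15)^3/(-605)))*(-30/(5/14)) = 2029412/225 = 9019.61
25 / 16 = 1.56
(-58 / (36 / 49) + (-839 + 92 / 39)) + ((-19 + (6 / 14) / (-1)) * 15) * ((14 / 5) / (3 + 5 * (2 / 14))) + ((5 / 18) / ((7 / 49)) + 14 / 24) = -4531 / 4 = -1132.75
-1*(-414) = 414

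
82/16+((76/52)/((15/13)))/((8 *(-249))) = 5.12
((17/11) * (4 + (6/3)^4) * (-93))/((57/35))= -368900/209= -1765.07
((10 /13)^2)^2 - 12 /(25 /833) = -285245756 /714025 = -399.49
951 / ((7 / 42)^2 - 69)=-13.79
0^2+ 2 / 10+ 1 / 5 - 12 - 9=-103 / 5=-20.60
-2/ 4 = -1/ 2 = -0.50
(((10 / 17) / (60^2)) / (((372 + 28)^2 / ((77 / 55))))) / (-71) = -0.00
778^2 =605284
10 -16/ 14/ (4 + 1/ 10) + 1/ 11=30977/ 3157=9.81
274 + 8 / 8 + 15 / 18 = 1655 / 6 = 275.83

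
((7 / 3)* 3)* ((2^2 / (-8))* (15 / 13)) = -105 / 26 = -4.04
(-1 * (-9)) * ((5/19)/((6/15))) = 225/38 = 5.92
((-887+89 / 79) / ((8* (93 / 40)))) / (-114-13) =116640 / 311023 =0.38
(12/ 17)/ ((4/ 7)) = 21/ 17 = 1.24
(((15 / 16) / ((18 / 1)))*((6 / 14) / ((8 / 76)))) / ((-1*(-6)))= 0.04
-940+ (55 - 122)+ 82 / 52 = -26141 / 26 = -1005.42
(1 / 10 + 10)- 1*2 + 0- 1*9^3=-7209 / 10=-720.90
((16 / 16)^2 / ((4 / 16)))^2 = 16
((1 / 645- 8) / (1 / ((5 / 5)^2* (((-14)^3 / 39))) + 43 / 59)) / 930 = -417610732 / 34698623175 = -0.01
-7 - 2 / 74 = -260 / 37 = -7.03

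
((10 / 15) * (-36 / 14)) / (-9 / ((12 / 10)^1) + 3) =8 / 21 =0.38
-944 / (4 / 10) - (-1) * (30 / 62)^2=-2267735 / 961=-2359.77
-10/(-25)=2/5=0.40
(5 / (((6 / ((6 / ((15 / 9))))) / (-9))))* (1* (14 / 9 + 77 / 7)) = -339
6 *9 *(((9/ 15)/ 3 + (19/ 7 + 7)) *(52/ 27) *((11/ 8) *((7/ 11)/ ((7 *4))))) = 4511/ 140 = 32.22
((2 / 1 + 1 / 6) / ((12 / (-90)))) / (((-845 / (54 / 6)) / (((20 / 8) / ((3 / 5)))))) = 75 / 104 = 0.72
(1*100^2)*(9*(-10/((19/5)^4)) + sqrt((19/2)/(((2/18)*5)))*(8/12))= 23251.83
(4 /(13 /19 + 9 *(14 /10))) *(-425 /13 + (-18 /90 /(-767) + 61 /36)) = -81311051 /8711586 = -9.33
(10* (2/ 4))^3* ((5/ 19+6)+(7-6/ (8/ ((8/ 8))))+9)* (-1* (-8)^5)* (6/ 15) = 669696000/ 19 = 35247157.89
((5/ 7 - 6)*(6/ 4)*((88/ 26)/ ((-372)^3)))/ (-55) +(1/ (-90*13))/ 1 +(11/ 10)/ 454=1389682169/ 886165469280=0.00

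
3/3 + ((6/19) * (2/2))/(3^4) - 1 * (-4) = 2567/513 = 5.00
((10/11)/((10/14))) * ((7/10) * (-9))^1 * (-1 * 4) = 1764/55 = 32.07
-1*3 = -3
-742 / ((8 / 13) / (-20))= 24115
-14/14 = -1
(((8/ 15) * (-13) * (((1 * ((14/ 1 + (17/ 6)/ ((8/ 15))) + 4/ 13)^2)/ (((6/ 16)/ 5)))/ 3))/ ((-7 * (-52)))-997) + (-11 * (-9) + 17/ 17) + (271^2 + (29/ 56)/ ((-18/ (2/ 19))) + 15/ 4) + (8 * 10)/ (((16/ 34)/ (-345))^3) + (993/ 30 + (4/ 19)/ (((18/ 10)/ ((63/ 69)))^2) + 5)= -1619201286506987596849/ 51366238560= -31522675825.59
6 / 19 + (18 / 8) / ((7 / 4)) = 213 / 133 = 1.60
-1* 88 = -88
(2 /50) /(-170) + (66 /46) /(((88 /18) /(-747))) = -42859171 /195500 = -219.23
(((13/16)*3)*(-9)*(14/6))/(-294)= 39/224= 0.17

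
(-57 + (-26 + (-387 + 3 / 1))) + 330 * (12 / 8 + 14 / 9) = 1624 / 3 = 541.33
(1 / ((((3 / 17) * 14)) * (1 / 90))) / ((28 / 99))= 25245 / 196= 128.80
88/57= 1.54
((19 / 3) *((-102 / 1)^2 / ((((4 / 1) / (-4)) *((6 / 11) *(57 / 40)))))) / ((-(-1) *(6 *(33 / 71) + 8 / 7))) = -63198520 / 2931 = -21562.10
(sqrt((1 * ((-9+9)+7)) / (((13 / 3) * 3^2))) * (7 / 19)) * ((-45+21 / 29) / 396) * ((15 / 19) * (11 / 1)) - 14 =-14 - 3745 * sqrt(273) / 408291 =-14.15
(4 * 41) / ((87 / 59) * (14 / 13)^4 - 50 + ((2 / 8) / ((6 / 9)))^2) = -17686799104 / 5163250621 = -3.43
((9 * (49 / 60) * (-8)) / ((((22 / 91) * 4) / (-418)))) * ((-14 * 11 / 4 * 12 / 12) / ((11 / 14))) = -12453987 / 10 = -1245398.70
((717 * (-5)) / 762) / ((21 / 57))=-12.77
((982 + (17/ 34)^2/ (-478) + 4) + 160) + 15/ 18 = 6578233/ 5736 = 1146.83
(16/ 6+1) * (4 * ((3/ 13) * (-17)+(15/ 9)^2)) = -5896/ 351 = -16.80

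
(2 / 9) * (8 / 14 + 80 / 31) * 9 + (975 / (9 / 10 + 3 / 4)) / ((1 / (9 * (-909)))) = -4834220.97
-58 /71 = -0.82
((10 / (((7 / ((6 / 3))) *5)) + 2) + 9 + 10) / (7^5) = 151 / 117649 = 0.00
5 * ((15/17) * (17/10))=15/2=7.50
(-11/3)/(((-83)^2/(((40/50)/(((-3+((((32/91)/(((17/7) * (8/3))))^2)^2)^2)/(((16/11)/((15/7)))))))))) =2549272161796884142528/26460506132743441793679675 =0.00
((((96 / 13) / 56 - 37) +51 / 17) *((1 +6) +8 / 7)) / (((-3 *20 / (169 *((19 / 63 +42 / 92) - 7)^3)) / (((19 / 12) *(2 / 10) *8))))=-1861097103441461639 / 3888880972200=-478568.80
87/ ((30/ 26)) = 377/ 5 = 75.40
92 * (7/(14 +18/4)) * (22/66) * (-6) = -2576/37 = -69.62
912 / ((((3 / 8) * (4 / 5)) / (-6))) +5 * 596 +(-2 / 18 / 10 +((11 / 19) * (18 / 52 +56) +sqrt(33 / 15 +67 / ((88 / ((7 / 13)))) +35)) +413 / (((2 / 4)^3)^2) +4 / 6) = sqrt(307634470) / 2860 +124546654 / 11115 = 11211.41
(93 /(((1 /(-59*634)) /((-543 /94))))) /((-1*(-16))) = 944482797 /752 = 1255961.17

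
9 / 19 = 0.47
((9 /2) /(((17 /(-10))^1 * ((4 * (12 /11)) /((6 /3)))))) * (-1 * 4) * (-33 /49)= -5445 /1666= -3.27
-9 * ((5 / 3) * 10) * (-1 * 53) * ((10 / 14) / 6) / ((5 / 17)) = 22525 / 7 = 3217.86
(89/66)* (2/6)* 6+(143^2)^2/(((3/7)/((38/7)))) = 5296713615.36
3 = 3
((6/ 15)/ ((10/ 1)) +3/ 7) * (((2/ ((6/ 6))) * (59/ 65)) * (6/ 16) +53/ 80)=57277/ 91000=0.63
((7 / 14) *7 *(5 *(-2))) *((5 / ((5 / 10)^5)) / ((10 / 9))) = -5040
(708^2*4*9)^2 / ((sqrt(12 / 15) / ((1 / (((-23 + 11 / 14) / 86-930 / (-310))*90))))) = 10890856066535424*sqrt(5) / 16505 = 1475473765400.74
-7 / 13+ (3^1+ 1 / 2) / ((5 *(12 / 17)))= 707 / 1560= 0.45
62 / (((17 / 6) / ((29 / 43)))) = 10788 / 731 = 14.76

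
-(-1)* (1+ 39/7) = 6.57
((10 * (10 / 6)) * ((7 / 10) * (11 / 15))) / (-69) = -77 / 621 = -0.12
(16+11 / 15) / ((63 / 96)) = 8032 / 315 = 25.50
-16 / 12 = -1.33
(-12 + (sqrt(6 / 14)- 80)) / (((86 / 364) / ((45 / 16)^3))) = -190724625 / 22016 + 1184625 * sqrt(21) / 88064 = -8601.36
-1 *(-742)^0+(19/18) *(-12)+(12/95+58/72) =-43553/3420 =-12.73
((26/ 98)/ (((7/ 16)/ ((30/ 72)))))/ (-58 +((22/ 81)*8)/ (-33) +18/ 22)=-0.00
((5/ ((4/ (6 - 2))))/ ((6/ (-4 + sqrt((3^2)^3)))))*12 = 230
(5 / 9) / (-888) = -5 / 7992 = -0.00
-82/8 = -41/4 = -10.25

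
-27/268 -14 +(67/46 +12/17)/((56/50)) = -17853821/1467032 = -12.17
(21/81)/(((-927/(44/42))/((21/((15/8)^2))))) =-9856/5631525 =-0.00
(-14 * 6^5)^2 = 11851370496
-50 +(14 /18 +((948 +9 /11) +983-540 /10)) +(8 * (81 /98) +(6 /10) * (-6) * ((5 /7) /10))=44506738 /24255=1834.95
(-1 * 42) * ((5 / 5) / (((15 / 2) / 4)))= -112 / 5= -22.40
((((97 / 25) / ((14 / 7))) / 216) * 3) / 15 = 97 / 54000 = 0.00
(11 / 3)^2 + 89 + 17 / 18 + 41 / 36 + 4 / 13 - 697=-277133 / 468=-592.16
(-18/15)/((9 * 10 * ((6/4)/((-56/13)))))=112/2925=0.04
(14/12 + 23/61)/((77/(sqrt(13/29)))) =565 * sqrt(377)/817278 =0.01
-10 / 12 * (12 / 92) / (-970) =1 / 8924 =0.00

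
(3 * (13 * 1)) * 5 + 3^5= 438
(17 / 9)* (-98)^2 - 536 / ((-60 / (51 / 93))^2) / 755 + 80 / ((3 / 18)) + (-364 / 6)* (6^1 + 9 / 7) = 5935402658137 / 326499750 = 18178.89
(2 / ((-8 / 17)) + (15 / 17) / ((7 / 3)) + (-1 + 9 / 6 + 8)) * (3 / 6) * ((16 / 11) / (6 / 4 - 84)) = -8812 / 215985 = -0.04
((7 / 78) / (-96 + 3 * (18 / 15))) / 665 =-1 / 684684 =-0.00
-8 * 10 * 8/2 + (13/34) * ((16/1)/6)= -16268/51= -318.98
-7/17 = -0.41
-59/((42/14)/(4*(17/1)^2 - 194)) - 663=-19582.33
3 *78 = 234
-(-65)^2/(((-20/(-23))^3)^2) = -9772.68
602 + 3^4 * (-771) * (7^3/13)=-1647143.62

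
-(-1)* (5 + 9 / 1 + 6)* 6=120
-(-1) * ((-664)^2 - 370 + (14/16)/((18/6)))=10572631/24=440526.29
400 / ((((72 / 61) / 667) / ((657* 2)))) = 297015100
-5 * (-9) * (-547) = -24615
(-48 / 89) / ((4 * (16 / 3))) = -0.03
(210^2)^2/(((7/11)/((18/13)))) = 55010340000/13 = 4231564615.38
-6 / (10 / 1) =-3 / 5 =-0.60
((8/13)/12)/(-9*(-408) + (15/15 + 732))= 2/171795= 0.00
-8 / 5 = -1.60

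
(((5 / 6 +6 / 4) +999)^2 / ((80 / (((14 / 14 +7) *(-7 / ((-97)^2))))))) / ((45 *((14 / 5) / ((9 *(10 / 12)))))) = -1128002 / 254043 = -4.44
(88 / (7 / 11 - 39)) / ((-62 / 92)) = 22264 / 6541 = 3.40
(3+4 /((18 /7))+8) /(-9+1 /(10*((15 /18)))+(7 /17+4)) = -48025 /17091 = -2.81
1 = 1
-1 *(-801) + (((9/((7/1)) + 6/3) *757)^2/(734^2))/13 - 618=183.88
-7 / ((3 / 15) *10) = -7 / 2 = -3.50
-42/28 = -3/2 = -1.50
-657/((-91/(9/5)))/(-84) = -1971/12740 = -0.15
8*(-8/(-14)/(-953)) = -0.00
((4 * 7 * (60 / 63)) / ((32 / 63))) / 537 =0.10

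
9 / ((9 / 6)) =6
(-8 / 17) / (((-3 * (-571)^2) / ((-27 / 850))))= -36 / 2355646225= -0.00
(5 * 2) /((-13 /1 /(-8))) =80 /13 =6.15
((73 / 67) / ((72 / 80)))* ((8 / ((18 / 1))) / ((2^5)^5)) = 0.00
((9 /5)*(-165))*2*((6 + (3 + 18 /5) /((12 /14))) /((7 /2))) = -81378 /35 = -2325.09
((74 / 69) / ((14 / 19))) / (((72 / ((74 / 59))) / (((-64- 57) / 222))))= -85063 / 6155352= -0.01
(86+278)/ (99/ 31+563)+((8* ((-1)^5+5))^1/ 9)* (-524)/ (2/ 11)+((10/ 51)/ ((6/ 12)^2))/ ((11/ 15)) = -75662310401/ 7385004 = -10245.40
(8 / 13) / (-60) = -2 / 195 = -0.01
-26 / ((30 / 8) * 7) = -104 / 105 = -0.99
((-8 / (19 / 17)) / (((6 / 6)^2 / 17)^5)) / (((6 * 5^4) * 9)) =-96550276 / 320625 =-301.13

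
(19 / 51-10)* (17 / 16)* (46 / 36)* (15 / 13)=-56465 / 3744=-15.08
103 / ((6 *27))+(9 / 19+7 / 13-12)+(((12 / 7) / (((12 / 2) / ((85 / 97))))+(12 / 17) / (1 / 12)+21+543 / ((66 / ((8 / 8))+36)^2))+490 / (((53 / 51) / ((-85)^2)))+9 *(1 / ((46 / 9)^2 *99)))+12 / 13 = 4124816642338918116203 / 1210803913438119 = 3406676.01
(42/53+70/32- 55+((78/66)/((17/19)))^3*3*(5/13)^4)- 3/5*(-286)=43156031206141/360440869360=119.73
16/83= 0.19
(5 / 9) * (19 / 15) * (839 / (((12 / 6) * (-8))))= -15941 / 432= -36.90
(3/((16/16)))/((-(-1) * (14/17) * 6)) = 17/28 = 0.61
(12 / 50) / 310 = 3 / 3875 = 0.00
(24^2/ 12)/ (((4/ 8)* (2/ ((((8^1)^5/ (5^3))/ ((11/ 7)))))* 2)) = 5505024/ 1375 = 4003.65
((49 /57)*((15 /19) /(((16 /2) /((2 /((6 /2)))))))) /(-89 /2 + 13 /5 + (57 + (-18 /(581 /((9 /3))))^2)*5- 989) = -413512225 /5453385200034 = -0.00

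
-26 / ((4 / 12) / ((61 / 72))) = -793 / 12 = -66.08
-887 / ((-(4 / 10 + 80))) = 4435 / 402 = 11.03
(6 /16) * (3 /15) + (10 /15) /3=107 /360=0.30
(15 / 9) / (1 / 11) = 18.33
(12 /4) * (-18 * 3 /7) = -162 /7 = -23.14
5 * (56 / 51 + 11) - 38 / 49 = 149227 / 2499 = 59.71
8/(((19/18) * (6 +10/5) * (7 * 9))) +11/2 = 1467/266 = 5.52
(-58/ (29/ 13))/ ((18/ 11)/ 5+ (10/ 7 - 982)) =5005/ 188697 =0.03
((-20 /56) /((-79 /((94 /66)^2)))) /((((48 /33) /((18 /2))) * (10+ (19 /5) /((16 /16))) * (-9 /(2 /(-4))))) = 55225 /241762752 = 0.00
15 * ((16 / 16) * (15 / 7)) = 225 / 7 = 32.14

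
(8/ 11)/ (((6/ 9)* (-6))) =-2/ 11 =-0.18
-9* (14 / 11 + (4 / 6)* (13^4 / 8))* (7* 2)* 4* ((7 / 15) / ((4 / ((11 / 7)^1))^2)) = -3457729 / 40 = -86443.22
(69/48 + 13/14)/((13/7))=1.27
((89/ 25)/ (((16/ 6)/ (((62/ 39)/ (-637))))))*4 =-2759/ 207025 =-0.01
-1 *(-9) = 9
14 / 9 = 1.56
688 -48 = 640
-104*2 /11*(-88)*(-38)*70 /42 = -316160 /3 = -105386.67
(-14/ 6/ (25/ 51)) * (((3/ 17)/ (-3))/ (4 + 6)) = 7/ 250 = 0.03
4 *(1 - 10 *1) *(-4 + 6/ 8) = 117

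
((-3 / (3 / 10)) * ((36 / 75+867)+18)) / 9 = -983.87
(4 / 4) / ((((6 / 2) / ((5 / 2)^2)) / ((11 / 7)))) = 275 / 84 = 3.27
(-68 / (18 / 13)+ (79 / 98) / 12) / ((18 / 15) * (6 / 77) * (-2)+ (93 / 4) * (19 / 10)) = -9516485 / 8535429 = -1.11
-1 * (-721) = 721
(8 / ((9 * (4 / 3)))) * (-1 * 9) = -6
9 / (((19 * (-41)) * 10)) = -9 / 7790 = -0.00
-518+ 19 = -499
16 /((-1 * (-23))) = 16 /23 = 0.70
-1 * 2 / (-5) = 2 / 5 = 0.40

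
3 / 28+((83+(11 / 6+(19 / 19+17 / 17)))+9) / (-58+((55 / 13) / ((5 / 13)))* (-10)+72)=-3593 / 4032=-0.89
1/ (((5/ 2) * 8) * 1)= 1/ 20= 0.05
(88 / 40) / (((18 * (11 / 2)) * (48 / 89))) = 89 / 2160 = 0.04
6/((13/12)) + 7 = 163/13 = 12.54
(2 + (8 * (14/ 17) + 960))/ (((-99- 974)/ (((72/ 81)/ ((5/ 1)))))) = -131728/ 820845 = -0.16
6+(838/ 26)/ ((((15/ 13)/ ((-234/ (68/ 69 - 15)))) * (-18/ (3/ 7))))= -172773/ 33845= -5.10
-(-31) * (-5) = -155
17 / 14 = 1.21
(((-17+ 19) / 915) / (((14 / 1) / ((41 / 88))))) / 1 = 41 / 563640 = 0.00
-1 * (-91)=91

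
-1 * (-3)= 3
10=10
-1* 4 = -4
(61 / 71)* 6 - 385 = -26969 / 71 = -379.85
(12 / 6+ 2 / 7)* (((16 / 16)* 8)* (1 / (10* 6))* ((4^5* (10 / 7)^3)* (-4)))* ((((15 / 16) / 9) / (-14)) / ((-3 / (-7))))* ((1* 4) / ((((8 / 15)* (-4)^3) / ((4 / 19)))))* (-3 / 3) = 640000 / 410571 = 1.56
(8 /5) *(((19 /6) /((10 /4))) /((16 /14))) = 1.77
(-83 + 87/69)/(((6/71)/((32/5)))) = -427136/69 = -6190.38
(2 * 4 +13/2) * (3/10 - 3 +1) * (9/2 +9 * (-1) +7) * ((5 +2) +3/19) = -8381/19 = -441.11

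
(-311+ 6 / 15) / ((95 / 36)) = -55908 / 475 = -117.70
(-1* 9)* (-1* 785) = 7065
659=659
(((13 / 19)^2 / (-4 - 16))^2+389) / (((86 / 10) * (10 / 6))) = 60833928483 / 2241521200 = 27.14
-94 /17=-5.53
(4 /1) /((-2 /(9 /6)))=-3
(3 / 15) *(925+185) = 222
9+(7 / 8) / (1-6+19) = 145 / 16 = 9.06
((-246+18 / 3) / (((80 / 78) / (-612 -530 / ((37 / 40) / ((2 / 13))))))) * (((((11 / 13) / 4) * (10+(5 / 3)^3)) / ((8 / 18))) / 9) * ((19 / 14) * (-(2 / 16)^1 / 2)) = -6950553115 / 646464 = -10751.65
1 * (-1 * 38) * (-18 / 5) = 136.80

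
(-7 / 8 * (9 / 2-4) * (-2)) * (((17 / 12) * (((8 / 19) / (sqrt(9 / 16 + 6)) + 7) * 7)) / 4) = 119 * sqrt(105) / 3420 + 5831 / 384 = 15.54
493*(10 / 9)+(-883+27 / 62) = -186811 / 558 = -334.79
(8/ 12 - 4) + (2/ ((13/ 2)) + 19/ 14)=-911/ 546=-1.67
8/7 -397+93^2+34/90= 2599859/315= 8253.52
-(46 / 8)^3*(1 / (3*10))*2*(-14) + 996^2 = 476252849 / 480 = 992193.44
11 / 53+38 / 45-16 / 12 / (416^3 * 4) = 180626160869 / 171699240960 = 1.05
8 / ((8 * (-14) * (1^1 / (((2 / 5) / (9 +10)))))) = -0.00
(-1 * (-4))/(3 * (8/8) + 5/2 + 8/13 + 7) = 104/341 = 0.30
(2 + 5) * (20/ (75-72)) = 140/ 3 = 46.67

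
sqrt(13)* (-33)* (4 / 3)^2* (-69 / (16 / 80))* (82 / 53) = 1659680* sqrt(13) / 53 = 112906.82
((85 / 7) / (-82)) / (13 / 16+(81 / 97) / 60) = -329800 / 1840531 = -0.18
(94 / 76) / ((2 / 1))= 47 / 76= 0.62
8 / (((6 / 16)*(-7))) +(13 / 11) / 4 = -2543 / 924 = -2.75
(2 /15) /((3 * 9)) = 2 /405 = 0.00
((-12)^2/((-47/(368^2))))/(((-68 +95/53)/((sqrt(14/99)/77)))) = 344518656 * sqrt(154)/139689781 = 30.61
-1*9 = -9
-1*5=-5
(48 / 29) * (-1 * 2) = -96 / 29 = -3.31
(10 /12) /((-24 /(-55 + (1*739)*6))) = -21895 /144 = -152.05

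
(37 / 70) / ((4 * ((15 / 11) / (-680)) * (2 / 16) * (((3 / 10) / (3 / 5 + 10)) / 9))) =-5867312 / 35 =-167637.49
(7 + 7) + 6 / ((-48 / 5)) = 13.38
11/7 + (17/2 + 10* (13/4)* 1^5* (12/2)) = 2871/14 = 205.07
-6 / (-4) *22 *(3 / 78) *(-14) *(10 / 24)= -385 / 52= -7.40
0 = 0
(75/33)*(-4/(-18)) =50/99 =0.51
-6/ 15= -2/ 5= -0.40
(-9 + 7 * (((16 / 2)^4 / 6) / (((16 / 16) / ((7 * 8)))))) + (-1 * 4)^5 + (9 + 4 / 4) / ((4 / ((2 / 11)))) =8796902 / 33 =266572.79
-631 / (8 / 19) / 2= -11989 / 16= -749.31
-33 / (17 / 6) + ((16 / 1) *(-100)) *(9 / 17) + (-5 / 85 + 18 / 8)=-58243 / 68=-856.51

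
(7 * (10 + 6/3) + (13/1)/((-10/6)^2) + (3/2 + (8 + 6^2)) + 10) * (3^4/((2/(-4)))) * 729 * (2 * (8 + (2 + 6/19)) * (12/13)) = -2002418669664/6175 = -324278327.07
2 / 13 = 0.15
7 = 7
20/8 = 5/2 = 2.50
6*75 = 450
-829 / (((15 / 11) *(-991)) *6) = 9119 / 89190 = 0.10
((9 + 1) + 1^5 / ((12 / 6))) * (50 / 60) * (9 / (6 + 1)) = 45 / 4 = 11.25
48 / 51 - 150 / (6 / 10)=-4234 / 17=-249.06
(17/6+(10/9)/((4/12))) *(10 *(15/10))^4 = 624375/2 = 312187.50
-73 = -73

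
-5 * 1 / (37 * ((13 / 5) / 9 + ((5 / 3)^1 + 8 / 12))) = -225 / 4366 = -0.05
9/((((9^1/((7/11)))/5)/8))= 280/11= 25.45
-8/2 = -4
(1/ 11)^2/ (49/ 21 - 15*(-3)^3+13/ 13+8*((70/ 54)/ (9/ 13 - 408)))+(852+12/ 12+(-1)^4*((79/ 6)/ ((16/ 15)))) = 39117536635393/ 45204620384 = 865.34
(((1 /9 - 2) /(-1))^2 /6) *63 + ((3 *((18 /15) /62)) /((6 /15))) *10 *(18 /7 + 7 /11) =5429111 /128898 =42.12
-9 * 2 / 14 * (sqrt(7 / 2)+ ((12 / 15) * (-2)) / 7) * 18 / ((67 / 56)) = 10368 / 2345- 648 * sqrt(14) / 67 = -31.77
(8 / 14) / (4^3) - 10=-1119 / 112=-9.99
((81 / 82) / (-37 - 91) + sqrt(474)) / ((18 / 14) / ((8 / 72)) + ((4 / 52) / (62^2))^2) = 1.88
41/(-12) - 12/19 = -923/228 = -4.05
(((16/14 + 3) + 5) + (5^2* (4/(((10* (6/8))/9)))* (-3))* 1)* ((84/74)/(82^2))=-3684/62197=-0.06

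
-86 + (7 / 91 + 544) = 5955 / 13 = 458.08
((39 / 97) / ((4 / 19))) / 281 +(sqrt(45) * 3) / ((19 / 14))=741 / 109028 +126 * sqrt(5) / 19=14.84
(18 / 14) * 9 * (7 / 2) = 81 / 2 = 40.50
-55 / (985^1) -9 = -1784 / 197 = -9.06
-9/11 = -0.82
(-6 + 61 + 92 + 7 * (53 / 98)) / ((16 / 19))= 40109 / 224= 179.06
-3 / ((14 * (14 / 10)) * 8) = -15 / 784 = -0.02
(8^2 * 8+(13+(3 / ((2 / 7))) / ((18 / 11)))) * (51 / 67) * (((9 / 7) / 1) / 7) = 139383 / 1876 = 74.30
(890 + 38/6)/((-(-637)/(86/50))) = 2.42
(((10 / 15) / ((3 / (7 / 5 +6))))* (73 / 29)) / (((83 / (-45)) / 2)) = -10804 / 2407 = -4.49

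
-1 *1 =-1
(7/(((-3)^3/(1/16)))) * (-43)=301/432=0.70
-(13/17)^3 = -2197/4913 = -0.45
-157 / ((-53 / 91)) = 14287 / 53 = 269.57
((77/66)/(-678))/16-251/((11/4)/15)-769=-1530804749/715968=-2138.09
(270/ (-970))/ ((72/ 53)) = -159/ 776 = -0.20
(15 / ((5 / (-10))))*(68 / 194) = -10.52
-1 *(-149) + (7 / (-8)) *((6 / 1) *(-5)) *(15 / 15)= 701 / 4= 175.25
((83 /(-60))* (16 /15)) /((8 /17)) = -1411 /450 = -3.14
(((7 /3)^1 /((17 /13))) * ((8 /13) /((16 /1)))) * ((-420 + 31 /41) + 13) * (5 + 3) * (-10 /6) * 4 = 3109120 /2091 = 1486.91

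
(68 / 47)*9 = 612 / 47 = 13.02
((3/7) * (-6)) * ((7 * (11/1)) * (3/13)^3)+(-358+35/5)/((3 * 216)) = -156865/52728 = -2.97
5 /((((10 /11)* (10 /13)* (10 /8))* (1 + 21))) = 13 /50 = 0.26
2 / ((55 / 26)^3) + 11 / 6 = 2041037 / 998250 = 2.04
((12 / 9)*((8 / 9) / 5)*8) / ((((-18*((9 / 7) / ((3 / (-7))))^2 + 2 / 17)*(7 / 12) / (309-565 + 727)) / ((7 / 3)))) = -42704 / 1935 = -22.07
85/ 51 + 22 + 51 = 224/ 3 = 74.67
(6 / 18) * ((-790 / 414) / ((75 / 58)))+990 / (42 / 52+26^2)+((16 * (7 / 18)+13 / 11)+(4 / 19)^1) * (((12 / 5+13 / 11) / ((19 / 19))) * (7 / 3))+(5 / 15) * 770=24214186271237 / 75368602089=321.28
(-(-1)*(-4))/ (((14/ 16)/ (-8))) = 256/ 7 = 36.57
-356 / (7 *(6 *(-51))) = 178 / 1071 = 0.17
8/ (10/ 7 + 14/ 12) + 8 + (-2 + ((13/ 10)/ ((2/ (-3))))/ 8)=154149/ 17440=8.84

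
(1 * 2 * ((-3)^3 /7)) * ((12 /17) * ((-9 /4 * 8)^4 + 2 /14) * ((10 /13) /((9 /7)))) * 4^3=-33861104640 /1547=-21888238.29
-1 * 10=-10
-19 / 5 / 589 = -1 / 155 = -0.01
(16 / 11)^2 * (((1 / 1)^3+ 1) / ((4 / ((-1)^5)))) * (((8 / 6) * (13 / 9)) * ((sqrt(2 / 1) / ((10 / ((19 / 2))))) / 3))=-31616 * sqrt(2) / 49005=-0.91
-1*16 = -16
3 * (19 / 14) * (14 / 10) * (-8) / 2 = -114 / 5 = -22.80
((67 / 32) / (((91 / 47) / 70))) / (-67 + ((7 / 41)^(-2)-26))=-771505 / 598208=-1.29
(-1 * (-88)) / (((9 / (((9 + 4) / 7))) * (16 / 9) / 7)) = 143 / 2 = 71.50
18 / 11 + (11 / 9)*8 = 1130 / 99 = 11.41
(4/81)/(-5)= -4/405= -0.01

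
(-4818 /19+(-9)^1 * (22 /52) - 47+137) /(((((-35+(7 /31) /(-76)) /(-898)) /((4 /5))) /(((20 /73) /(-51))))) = 24553561408 /1330440111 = 18.46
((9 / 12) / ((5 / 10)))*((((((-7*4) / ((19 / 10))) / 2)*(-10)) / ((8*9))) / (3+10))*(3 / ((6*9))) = 175 / 26676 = 0.01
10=10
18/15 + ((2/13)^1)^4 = 171446/142805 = 1.20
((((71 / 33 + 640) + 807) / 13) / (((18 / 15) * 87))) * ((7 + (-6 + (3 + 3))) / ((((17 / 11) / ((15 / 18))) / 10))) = 20922125 / 519129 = 40.30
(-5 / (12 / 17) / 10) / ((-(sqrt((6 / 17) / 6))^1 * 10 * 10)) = 0.03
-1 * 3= -3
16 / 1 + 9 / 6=35 / 2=17.50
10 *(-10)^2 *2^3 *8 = 64000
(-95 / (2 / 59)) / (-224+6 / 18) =16815 / 1342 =12.53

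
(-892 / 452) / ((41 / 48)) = -10704 / 4633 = -2.31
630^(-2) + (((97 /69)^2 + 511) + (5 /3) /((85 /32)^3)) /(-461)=-529242979163027 /475537160769300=-1.11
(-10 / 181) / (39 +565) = -5 / 54662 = -0.00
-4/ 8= -1/ 2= -0.50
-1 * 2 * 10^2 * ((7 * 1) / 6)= -700 / 3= -233.33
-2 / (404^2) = -1 / 81608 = -0.00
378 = 378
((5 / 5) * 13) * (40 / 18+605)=71045 / 9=7893.89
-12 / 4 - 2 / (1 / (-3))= 3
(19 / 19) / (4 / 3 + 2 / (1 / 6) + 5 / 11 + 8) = 33 / 719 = 0.05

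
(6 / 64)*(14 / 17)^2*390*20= 143325 / 289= 495.93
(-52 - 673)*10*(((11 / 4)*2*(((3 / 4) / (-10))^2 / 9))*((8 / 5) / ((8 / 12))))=-59.81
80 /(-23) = -80 /23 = -3.48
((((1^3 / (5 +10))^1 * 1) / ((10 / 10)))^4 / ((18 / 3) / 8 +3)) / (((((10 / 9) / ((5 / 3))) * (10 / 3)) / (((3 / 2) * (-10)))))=-1 / 28125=-0.00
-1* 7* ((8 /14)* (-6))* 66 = 1584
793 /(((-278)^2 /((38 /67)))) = 15067 /2589014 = 0.01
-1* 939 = -939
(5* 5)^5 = 9765625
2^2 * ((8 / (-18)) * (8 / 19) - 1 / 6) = -242 / 171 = -1.42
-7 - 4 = -11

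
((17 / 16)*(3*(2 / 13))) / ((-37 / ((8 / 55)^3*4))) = -13056 / 80026375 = -0.00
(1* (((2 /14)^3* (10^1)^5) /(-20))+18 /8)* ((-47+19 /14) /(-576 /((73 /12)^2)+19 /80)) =-575926719030 /15688779869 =-36.71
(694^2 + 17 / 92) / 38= 44310529 / 3496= 12674.64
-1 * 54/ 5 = -54/ 5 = -10.80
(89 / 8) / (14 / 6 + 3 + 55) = 267 / 1448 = 0.18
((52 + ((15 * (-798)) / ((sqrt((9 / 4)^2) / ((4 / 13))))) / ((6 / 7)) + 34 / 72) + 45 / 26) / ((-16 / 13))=868393 / 576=1507.63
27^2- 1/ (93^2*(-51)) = 729.00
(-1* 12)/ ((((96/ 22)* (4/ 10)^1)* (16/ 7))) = -385/ 128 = -3.01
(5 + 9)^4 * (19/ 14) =52136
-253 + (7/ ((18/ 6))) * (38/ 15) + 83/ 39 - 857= -644647/ 585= -1101.96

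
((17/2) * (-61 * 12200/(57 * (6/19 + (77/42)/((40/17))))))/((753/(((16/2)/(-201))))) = 4048448000/755705529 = 5.36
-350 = -350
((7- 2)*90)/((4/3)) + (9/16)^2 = 86481/256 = 337.82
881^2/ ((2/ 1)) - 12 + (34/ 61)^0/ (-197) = 152898987/ 394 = 388068.49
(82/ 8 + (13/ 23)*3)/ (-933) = -0.01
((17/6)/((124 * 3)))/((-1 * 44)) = -0.00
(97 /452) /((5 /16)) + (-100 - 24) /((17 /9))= -623944 /9605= -64.96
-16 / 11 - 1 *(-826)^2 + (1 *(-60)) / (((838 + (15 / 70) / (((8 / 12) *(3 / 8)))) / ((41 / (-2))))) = -22034785317 / 32296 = -682275.99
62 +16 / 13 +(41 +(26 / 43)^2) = 2514183 / 24037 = 104.60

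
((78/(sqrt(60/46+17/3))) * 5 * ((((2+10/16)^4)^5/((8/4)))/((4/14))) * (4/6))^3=828236298582774474692021297871785683493264777490424372049539434837258422517839192608875 * sqrt(33189)/2097986395445401847092577080168773272374053858269351378944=71919833952776321249386240000000.00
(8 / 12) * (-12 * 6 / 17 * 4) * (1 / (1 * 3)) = -64 / 17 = -3.76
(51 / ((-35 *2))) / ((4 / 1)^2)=-51 / 1120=-0.05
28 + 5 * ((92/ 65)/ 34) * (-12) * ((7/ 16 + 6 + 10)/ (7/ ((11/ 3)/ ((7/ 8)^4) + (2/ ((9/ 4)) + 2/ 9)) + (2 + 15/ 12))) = 5385885238/ 295517443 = 18.23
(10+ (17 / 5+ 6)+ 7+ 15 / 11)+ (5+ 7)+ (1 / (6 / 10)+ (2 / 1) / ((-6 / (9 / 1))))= 6341 / 165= 38.43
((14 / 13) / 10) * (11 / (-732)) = -77 / 47580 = -0.00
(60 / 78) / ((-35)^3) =-2 / 111475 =-0.00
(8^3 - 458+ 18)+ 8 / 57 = 4112 / 57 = 72.14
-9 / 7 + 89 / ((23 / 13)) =49.02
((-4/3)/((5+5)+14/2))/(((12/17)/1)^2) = -17/108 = -0.16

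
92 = 92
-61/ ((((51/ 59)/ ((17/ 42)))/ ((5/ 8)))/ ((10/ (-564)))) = 89975/ 284256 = 0.32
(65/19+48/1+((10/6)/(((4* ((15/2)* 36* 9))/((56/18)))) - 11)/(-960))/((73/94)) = 115715208887/1747220544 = 66.23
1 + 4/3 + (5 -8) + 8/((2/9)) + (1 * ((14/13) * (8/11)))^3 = 314180726/8772621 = 35.81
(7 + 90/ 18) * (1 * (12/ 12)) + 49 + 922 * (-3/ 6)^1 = -400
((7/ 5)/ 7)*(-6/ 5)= -6/ 25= -0.24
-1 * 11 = -11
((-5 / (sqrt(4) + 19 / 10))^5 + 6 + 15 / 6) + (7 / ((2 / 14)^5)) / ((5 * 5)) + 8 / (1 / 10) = 21613190656877 / 4511209950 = 4791.00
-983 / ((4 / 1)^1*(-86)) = 983 / 344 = 2.86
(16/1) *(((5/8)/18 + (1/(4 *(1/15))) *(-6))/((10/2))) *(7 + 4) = -7117/9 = -790.78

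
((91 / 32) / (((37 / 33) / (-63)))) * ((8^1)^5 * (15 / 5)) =-581188608 / 37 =-15707800.22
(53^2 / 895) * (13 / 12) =36517 / 10740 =3.40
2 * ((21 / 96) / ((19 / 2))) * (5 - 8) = -21 / 152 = -0.14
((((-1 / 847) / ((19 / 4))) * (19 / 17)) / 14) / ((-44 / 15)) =15 / 2217446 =0.00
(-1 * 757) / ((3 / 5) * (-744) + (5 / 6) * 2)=11355 / 6671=1.70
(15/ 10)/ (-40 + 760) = 1/ 480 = 0.00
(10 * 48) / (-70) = -48 / 7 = -6.86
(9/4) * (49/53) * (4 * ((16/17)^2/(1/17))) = 112896/901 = 125.30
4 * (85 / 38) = 170 / 19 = 8.95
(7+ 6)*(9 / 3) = 39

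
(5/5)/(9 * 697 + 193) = 1/6466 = 0.00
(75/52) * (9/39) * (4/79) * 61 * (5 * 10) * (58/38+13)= 746.66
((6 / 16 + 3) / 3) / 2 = 9 / 16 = 0.56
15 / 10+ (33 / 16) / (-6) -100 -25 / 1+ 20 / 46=-90829 / 736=-123.41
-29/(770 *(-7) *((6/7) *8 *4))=29/147840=0.00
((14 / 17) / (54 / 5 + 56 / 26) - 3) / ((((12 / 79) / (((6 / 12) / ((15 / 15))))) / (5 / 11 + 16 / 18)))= -27601889 / 2125629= -12.99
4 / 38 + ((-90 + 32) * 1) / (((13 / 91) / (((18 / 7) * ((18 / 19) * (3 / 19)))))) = -156.06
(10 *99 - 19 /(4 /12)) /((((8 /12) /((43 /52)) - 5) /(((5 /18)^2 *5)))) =-1671625 /19476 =-85.83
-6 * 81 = -486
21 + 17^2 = 310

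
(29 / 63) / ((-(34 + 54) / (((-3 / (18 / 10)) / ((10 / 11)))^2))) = -319 / 18144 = -0.02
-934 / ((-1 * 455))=934 / 455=2.05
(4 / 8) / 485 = 1 / 970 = 0.00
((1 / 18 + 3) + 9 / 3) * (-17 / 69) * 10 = -9265 / 621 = -14.92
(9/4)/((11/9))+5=301/44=6.84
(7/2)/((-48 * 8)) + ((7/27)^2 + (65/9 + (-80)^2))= 1195752283/186624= 6407.28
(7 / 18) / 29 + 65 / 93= 11527 / 16182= 0.71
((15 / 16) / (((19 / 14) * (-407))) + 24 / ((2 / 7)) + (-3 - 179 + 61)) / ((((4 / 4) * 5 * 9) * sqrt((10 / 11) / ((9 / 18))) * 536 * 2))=-2289073 * sqrt(55) / 29843193600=-0.00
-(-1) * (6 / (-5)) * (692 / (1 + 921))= -2076 / 2305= -0.90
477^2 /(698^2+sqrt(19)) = 36951012972 /79122579199-75843 * sqrt(19) /79122579199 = 0.47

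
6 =6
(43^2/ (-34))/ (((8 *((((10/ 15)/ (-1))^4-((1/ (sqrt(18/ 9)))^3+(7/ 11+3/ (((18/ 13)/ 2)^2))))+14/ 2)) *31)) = 443166471/ 226602622+1467885969 *sqrt(2)/ 906410488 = 4.25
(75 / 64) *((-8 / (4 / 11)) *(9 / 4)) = -7425 / 128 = -58.01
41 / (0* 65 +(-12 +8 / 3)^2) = 369 / 784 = 0.47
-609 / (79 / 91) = -55419 / 79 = -701.51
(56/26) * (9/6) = 42/13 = 3.23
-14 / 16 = -7 / 8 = -0.88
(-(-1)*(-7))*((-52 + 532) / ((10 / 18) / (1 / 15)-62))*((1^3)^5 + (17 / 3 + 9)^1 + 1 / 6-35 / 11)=200400 / 253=792.09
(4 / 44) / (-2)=-1 / 22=-0.05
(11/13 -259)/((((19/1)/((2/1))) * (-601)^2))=-0.00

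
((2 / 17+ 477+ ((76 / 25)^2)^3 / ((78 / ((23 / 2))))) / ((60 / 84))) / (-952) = -96065177783929 / 110068359375000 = -0.87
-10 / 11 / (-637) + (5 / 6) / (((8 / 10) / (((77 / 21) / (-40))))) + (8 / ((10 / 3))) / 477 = -95219249 / 1069548480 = -0.09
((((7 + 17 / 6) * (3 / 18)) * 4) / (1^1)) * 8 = 472 / 9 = 52.44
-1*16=-16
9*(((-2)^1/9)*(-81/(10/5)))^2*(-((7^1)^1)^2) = -35721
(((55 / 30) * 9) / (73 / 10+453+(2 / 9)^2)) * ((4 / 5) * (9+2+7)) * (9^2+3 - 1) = 15973848 / 372883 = 42.84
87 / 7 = 12.43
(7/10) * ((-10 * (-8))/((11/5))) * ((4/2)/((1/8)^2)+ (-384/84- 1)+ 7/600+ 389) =2148049/165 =13018.48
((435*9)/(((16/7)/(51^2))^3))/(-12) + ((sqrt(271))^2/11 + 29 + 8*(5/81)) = -7017838865573551645/14598144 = -480735007516.95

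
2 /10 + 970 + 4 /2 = 4861 /5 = 972.20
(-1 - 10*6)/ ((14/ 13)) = -793/ 14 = -56.64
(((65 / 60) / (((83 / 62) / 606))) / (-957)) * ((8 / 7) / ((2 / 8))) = -1302496 / 556017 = -2.34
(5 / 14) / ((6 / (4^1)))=5 / 21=0.24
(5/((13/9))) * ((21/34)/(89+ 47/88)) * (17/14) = 2970/102427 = 0.03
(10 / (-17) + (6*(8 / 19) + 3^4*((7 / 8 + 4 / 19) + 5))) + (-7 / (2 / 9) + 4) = 1207673 / 2584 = 467.37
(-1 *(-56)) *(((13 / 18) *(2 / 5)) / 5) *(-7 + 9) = 1456 / 225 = 6.47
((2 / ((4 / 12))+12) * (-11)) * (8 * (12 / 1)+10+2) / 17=-21384 / 17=-1257.88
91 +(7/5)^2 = 2324/25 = 92.96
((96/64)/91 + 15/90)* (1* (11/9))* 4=2200/2457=0.90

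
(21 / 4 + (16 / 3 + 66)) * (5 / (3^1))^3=114875 / 324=354.55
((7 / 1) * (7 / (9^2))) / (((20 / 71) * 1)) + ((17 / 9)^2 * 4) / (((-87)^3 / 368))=2282423777 / 1066774860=2.14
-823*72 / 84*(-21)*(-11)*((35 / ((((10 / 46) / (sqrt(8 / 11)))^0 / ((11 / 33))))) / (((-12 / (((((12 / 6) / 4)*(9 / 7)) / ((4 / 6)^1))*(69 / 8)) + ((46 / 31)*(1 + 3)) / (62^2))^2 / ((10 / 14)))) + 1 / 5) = -48794032963317697407 / 71097796178890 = -686294.59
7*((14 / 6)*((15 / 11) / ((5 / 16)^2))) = 12544 / 55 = 228.07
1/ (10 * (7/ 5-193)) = -1/ 1916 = -0.00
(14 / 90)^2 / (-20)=-49 / 40500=-0.00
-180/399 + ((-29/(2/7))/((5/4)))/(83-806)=-162902/480795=-0.34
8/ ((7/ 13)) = 104/ 7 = 14.86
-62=-62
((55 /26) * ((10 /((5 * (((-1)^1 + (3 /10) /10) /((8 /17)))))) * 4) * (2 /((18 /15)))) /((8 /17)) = -110000 /3783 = -29.08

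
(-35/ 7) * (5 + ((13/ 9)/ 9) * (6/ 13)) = -685/ 27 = -25.37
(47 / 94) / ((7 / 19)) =19 / 14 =1.36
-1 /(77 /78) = -78 /77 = -1.01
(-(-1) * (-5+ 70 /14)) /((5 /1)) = 0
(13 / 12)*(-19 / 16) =-247 / 192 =-1.29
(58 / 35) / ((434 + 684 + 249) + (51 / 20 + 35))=232 / 196637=0.00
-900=-900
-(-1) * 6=6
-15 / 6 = -5 / 2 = -2.50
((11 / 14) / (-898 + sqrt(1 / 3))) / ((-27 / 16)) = 88*sqrt(3) / 457230879 + 79024 / 152410293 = 0.00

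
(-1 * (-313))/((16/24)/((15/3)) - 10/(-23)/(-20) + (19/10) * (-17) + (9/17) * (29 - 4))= -367149/22232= -16.51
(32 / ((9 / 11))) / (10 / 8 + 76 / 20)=7040 / 909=7.74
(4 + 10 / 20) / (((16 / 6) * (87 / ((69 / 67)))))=621 / 31088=0.02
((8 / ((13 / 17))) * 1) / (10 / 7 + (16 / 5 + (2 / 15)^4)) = 24097500 / 10662353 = 2.26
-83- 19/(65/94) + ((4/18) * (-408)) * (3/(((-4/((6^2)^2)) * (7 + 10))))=329779/65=5073.52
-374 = -374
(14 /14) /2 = 0.50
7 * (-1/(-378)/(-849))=-1/45846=-0.00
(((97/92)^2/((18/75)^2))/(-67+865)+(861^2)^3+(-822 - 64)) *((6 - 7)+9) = 99060372223918718431829425/30394224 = 3259184120769746200.19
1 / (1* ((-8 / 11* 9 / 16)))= -22 / 9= -2.44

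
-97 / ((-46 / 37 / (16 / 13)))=28712 / 299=96.03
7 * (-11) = -77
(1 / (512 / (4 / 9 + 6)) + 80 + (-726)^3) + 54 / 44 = -9698061409601 / 25344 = -382657094.76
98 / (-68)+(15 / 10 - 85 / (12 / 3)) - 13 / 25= -36909 / 1700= -21.71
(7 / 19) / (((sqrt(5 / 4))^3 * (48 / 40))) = 28 * sqrt(5) / 285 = 0.22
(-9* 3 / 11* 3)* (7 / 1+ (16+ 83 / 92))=-178119 / 1012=-176.01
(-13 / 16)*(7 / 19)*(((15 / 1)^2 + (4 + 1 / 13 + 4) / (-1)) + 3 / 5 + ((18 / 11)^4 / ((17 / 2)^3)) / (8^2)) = -65.11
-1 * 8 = -8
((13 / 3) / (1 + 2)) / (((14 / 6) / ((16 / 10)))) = 104 / 105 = 0.99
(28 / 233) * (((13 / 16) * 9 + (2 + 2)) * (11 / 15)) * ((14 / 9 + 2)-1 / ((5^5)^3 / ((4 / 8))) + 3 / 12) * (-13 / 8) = -757501129147129367 / 122871093750000000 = -6.17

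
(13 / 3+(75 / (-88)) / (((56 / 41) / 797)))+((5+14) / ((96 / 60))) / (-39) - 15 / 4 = -31842211 / 64064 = -497.04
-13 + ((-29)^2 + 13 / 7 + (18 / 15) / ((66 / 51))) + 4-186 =648.78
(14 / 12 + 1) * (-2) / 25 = -13 / 75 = -0.17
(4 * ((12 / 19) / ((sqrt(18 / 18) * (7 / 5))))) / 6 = 40 / 133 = 0.30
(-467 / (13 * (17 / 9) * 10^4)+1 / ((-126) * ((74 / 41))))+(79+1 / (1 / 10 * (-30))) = 405219670307 / 5151510000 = 78.66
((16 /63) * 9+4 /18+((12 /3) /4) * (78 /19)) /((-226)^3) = -1979 /3454295418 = -0.00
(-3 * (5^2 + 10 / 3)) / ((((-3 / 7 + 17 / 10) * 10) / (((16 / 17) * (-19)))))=10640 / 89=119.55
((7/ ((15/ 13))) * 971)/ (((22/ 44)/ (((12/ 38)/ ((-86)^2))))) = 88361/ 175655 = 0.50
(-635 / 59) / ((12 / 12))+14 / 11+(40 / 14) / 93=-3996529 / 422499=-9.46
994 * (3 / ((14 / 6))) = 1278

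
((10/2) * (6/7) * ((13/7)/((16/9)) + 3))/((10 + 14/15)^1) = 101925/64288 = 1.59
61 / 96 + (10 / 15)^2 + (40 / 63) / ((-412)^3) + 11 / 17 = 21557682385 / 12483313248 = 1.73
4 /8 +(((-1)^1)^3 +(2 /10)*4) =3 /10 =0.30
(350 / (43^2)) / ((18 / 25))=4375 / 16641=0.26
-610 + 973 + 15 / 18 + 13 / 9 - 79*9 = -6223 / 18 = -345.72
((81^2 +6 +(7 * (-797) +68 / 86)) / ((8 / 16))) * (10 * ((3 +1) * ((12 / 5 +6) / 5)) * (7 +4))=314293056 / 215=1461828.17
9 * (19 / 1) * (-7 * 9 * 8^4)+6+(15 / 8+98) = -353008817 / 8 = -44126102.12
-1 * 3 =-3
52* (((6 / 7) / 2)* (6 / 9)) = 104 / 7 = 14.86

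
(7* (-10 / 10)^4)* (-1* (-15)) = 105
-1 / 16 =-0.06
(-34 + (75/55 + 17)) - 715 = -8037/11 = -730.64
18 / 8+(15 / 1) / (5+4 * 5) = 57 / 20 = 2.85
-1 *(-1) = 1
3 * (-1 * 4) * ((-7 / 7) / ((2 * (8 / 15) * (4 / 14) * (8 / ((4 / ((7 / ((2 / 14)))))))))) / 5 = 9 / 112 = 0.08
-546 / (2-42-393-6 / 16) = 4368 / 3467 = 1.26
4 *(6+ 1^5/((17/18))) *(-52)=-24960/17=-1468.24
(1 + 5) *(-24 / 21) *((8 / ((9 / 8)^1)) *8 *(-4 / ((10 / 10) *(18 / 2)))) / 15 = 32768 / 2835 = 11.56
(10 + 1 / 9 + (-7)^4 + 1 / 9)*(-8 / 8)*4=-86804 / 9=-9644.89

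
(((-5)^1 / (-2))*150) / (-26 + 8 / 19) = -2375 / 162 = -14.66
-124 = -124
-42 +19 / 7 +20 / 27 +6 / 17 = -122711 / 3213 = -38.19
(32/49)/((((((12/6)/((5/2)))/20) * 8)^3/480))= 468750/49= 9566.33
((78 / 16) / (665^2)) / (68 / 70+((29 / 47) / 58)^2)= 28717 / 2530866310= 0.00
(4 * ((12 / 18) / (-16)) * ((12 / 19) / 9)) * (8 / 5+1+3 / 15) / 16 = -7 / 3420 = -0.00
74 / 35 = 2.11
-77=-77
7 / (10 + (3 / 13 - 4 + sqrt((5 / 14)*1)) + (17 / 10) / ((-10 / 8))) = 50418550 / 34554321 - 739375*sqrt(70) / 34554321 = 1.28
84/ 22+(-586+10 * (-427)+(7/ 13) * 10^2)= -686162/ 143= -4798.34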